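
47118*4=188472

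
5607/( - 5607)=  -  1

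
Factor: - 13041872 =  - 2^4*739^1*1103^1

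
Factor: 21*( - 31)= - 651 =- 3^1*7^1*31^1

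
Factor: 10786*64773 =698641578 = 2^1*3^3 *2399^1*  5393^1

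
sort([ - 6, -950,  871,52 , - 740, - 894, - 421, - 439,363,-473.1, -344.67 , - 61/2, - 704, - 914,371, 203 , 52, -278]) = [ - 950, - 914,  -  894,-740,  -  704, - 473.1, - 439 ,-421, - 344.67, - 278, - 61/2, - 6,52,52,203,363, 371, 871 ]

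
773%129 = 128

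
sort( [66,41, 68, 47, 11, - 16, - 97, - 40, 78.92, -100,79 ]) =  [ - 100, - 97, - 40 , - 16, 11,41, 47,66, 68, 78.92, 79 ] 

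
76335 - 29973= 46362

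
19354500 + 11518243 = 30872743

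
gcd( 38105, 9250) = 5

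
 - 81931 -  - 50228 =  - 31703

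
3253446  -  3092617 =160829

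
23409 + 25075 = 48484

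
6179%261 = 176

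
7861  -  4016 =3845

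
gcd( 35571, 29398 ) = 1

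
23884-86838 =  - 62954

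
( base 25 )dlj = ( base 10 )8669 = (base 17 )1CGG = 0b10000111011101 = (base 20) 11d9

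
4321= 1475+2846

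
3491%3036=455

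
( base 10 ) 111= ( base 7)216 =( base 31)3i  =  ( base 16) 6f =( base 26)47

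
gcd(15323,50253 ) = 7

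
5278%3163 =2115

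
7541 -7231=310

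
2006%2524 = 2006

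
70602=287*246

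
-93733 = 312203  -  405936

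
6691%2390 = 1911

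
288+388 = 676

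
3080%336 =56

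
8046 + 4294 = 12340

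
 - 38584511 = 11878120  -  50462631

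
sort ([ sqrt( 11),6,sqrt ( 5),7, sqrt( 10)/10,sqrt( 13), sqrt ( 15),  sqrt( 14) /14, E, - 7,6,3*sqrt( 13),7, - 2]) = [- 7, - 2, sqrt( 14)/14, sqrt ( 10)/10,sqrt( 5),E,sqrt( 11 ),sqrt(13),sqrt( 15),  6,6,7 , 7,3*sqrt( 13)]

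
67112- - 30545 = 97657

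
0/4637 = 0 = 0.00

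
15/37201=15/37201 = 0.00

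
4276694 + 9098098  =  13374792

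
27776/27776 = 1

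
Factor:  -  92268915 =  - 3^1*5^1 * 337^1*18253^1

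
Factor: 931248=2^4*3^2*29^1*223^1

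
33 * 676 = 22308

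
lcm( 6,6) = 6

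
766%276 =214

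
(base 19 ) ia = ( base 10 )352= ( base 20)HC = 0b101100000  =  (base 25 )E2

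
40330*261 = 10526130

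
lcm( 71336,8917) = 71336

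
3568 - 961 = 2607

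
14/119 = 2/17 = 0.12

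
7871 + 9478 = 17349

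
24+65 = 89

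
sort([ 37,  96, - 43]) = [-43, 37 , 96 ] 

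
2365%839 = 687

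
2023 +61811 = 63834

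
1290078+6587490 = 7877568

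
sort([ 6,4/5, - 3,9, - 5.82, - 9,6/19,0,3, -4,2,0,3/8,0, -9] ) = [ - 9,  -  9, - 5.82, - 4, - 3,0,0,0,6/19, 3/8,4/5 , 2, 3, 6,9]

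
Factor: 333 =3^2*37^1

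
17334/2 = 8667 =8667.00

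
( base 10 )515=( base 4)20003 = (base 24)LB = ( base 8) 1003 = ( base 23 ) M9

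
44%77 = 44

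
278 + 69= 347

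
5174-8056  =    -  2882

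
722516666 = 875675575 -153158909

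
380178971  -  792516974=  - 412338003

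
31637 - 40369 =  - 8732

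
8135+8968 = 17103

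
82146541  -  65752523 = 16394018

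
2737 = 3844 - 1107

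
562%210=142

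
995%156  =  59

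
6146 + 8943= 15089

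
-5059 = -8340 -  -3281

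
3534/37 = 95 + 19/37  =  95.51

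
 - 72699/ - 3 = 24233/1 =24233.00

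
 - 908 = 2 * (  -  454) 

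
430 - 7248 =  - 6818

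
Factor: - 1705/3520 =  - 2^( - 6 )*31^1=- 31/64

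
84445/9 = 84445/9= 9382.78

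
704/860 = 176/215 = 0.82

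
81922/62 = 1321 + 10/31 = 1321.32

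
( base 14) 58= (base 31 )2G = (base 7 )141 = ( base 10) 78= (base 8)116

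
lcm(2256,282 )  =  2256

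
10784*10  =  107840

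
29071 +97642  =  126713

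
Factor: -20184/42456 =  - 29/61 = -29^1*61^( - 1)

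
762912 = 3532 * 216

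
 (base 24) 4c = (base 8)154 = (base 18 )60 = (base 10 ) 108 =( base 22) 4K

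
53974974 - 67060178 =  - 13085204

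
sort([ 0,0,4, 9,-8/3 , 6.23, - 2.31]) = [ - 8/3, - 2.31,0,0,4, 6.23,9 ]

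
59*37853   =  2233327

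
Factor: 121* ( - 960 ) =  - 2^6*3^1*5^1 *11^2= - 116160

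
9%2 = 1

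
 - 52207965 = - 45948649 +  - 6259316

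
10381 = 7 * 1483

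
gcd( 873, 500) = 1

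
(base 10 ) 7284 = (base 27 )9QL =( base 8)16164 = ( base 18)148c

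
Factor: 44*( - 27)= - 1188  =  -2^2*3^3*11^1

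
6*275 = 1650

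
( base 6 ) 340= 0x84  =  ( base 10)132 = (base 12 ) B0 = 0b10000100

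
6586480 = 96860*68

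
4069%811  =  14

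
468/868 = 117/217 = 0.54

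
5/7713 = 5/7713 = 0.00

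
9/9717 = 3/3239 = 0.00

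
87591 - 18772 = 68819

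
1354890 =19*71310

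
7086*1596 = 11309256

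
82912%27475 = 487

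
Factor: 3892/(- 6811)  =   - 2^2 * 7^( - 1)=- 4/7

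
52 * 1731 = 90012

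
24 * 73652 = 1767648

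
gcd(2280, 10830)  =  570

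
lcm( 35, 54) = 1890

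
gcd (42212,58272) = 4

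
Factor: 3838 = 2^1*19^1*101^1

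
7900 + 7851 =15751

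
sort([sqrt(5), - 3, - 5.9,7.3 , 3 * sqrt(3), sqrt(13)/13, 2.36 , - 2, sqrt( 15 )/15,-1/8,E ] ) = [ - 5.9, -3,-2, - 1/8, sqrt( 15)/15, sqrt(13)/13, sqrt(  5), 2.36, E, 3*sqrt(3), 7.3] 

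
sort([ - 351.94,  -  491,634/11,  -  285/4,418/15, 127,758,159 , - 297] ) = [ - 491, - 351.94,-297, - 285/4,418/15,634/11, 127,159, 758]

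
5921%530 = 91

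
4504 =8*563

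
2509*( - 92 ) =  - 230828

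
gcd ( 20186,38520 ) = 2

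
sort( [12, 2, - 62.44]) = [ - 62.44, 2, 12 ] 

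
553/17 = 553/17 = 32.53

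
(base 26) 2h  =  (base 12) 59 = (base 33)23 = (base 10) 69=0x45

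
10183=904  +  9279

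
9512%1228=916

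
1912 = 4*478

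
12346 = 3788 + 8558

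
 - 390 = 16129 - 16519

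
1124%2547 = 1124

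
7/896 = 1/128 = 0.01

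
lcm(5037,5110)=352590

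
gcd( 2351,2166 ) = 1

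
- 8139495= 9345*( - 871)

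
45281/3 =15093 + 2/3 = 15093.67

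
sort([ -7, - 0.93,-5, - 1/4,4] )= [  -  7, - 5, - 0.93, - 1/4,4 ]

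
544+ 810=1354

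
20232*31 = 627192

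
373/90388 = 373/90388 = 0.00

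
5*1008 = 5040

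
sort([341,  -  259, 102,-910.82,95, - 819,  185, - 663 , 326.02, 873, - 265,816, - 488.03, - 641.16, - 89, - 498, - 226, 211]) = [-910.82, - 819, - 663, - 641.16, - 498 , - 488.03, - 265, - 259, - 226, - 89,95,102 , 185, 211,326.02,341,816,873]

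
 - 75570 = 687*( - 110)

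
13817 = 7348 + 6469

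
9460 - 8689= 771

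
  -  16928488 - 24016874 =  - 40945362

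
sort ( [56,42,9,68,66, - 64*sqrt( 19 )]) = [ - 64*sqrt( 19 ),  9, 42, 56,66, 68] 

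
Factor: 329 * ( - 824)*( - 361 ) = 97865656 = 2^3* 7^1*19^2*47^1*103^1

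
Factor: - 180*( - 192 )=34560 = 2^8*3^3*5^1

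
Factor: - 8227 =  - 19^1 * 433^1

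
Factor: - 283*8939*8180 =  - 20693248660=- 2^2*5^1*7^1*283^1 * 409^1*1277^1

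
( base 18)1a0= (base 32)FO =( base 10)504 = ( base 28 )i0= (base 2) 111111000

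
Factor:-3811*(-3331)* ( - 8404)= - 106684082164 = -  2^2*11^1 *37^1*103^1*191^1*3331^1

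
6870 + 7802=14672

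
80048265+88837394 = 168885659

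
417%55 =32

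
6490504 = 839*7736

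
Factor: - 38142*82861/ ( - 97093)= 2^1*3^2*13^1*41^1*43^1*47^1*151^(-1) * 163^1*643^( - 1) = 3160484262/97093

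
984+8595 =9579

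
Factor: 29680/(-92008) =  - 2^1*5^1*31^( - 1) =-10/31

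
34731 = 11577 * 3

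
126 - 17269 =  - 17143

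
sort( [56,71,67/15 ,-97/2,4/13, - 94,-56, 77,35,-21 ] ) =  [ - 94,-56, - 97/2, - 21 , 4/13,67/15,35,56,71,77] 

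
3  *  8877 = 26631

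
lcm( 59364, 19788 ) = 59364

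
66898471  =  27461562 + 39436909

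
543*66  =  35838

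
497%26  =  3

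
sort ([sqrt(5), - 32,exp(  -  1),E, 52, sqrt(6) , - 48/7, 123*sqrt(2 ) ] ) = [ -32,  -  48/7, exp( -1), sqrt ( 5), sqrt(6),E, 52,123*sqrt(2) ] 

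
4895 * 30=146850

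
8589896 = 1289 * 6664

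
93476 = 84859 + 8617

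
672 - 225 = 447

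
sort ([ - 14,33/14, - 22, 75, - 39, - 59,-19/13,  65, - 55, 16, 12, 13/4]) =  [ - 59, - 55, - 39, - 22, - 14, - 19/13, 33/14,13/4, 12, 16,65,75] 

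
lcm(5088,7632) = 15264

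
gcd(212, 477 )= 53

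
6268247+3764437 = 10032684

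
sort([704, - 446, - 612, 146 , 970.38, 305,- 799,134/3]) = [ - 799, - 612, - 446, 134/3, 146, 305, 704, 970.38] 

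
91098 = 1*91098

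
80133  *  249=19953117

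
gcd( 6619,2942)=1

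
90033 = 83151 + 6882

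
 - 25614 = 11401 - 37015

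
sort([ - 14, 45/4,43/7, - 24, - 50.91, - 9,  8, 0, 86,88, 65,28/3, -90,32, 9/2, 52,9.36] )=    [ - 90, - 50.91, - 24, - 14,  -  9, 0, 9/2,43/7,8, 28/3,9.36,45/4,32,52, 65, 86,88 ]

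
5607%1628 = 723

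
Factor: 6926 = 2^1*3463^1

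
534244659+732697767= 1266942426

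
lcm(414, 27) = 1242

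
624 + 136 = 760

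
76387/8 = 9548 + 3/8=9548.38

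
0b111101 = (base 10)61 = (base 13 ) 49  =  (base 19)34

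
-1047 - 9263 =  - 10310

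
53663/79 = 679+22/79 = 679.28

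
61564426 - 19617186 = 41947240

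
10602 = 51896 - 41294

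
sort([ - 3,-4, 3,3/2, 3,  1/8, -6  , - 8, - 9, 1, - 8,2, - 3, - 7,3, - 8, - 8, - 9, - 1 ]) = [-9, - 9 , - 8, - 8, - 8, - 8  , -7,-6,-4, - 3, - 3,-1, 1/8, 1,3/2, 2, 3, 3,3]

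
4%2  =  0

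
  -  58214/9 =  - 6469  +  7/9=- 6468.22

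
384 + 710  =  1094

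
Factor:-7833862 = -2^1*37^1*105863^1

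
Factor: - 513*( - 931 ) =3^3*7^2 * 19^2=477603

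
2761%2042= 719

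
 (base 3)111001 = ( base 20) HC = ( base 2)101100000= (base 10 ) 352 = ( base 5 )2402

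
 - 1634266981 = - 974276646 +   -  659990335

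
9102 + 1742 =10844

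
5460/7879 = 5460/7879=0.69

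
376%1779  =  376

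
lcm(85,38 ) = 3230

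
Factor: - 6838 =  - 2^1*13^1 * 263^1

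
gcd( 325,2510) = 5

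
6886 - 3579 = 3307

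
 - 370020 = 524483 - 894503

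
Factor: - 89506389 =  - 3^1*7^2*608887^1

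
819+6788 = 7607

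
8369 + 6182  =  14551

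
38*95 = 3610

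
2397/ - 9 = - 799/3 =- 266.33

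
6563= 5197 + 1366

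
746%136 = 66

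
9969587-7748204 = 2221383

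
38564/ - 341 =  - 114+10/11 = -113.09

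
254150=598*425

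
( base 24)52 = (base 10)122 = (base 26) 4i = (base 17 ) 73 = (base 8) 172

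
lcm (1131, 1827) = 23751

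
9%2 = 1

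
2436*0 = 0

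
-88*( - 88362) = 7775856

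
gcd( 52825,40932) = 1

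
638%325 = 313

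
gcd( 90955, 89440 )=5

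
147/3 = 49= 49.00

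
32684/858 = 16342/429= 38.09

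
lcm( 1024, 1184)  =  37888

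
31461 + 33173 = 64634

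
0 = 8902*0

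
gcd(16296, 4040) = 8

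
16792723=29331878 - 12539155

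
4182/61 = 68 + 34/61 = 68.56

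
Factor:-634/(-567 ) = 2^1* 3^( - 4 )*7^(-1)*317^1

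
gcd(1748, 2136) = 4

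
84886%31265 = 22356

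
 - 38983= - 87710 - -48727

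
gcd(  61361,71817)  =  1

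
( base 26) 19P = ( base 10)935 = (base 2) 1110100111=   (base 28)15b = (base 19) 2B4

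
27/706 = 27/706 = 0.04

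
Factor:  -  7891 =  - 13^1*607^1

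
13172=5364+7808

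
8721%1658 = 431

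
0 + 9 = 9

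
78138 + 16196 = 94334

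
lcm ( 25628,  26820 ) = 1153260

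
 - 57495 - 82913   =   - 140408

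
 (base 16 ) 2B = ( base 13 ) 34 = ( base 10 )43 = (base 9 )47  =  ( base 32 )1b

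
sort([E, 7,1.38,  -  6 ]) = [ -6,  1.38,E,7 ] 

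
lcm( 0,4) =0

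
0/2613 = 0 = 0.00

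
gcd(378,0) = 378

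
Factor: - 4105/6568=  -  5/8 = - 2^( - 3)*5^1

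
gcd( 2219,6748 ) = 7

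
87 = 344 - 257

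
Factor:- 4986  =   - 2^1*3^2*277^1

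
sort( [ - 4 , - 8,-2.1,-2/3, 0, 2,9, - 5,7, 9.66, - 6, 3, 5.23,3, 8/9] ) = [ - 8,- 6, - 5,-4, - 2.1,-2/3,  0,  8/9,  2,3,3,5.23, 7, 9,9.66]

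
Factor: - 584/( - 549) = 2^3 * 3^( - 2)*61^( - 1 ) * 73^1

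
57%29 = 28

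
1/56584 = 1/56584 = 0.00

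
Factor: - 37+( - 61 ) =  - 98 = - 2^1*7^2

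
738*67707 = 49967766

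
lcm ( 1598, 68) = 3196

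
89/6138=89/6138 = 0.01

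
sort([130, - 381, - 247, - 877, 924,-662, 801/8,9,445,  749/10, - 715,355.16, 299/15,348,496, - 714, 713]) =[  -  877, - 715,  -  714, - 662,- 381, - 247, 9, 299/15,749/10, 801/8,130,348 , 355.16, 445,496, 713,  924 ] 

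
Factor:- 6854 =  - 2^1*23^1*149^1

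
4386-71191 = - 66805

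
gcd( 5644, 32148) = 4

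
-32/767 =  - 32/767 = - 0.04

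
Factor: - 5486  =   - 2^1*13^1*211^1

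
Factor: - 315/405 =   -  7/9 = - 3^( - 2) * 7^1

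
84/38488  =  21/9622 = 0.00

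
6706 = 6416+290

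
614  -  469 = 145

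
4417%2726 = 1691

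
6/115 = 6/115 = 0.05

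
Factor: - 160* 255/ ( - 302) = 2^4*3^1*5^2 * 17^1*151^( - 1)  =  20400/151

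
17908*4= 71632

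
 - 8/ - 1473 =8/1473 = 0.01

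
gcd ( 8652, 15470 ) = 14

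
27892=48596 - 20704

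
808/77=10 + 38/77  =  10.49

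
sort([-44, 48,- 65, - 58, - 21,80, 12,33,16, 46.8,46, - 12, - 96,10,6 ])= [ - 96,  -  65, - 58, - 44,-21  ,-12,6,10,12, 16, 33,46,46.8,48,80 ]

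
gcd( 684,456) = 228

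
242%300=242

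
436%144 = 4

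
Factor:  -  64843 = -61^1*1063^1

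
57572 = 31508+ 26064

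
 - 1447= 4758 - 6205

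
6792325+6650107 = 13442432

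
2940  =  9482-6542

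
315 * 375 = 118125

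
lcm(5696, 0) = 0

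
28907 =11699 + 17208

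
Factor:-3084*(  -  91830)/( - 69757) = - 283203720/69757  =  -  2^3*3^2*5^1*79^( - 1)*257^1*883^( - 1)* 3061^1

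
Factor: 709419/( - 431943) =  - 89^1*2657^1*143981^( -1) = - 236473/143981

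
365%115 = 20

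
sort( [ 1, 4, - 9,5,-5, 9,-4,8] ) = [ - 9, - 5 , -4, 1, 4 , 5,8,9 ]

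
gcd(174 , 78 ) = 6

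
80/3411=80/3411 = 0.02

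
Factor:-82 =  - 2^1*41^1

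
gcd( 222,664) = 2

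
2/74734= 1/37367= 0.00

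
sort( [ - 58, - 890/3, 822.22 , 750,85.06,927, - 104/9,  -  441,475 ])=[ - 441,  -  890/3, - 58,  -  104/9,85.06,475,  750,822.22, 927 ]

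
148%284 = 148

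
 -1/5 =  - 1 + 4/5=- 0.20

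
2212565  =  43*51455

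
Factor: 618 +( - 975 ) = -357 = -3^1*7^1*17^1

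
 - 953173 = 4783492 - 5736665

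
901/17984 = 901/17984= 0.05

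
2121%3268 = 2121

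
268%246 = 22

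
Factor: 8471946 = 2^1*3^1*  7^1*43^1*4691^1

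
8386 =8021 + 365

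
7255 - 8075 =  - 820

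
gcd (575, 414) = 23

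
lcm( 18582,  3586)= 204402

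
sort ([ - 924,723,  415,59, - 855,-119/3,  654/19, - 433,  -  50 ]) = [  -  924, - 855,-433 , - 50,-119/3, 654/19,59, 415,723]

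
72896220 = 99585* 732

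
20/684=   5/171 = 0.03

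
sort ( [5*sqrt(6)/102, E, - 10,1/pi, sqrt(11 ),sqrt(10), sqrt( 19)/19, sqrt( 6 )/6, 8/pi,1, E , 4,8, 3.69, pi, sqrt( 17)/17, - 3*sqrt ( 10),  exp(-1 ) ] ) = [ - 10, - 3*sqrt( 10),5*sqrt(6)/102, sqrt(19)/19, sqrt(17) /17,1/pi, exp(  -  1),sqrt ( 6 ) /6,1, 8/pi, E, E  ,  pi, sqrt(10),sqrt( 11) , 3.69,4, 8]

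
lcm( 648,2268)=4536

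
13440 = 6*2240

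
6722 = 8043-1321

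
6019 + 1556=7575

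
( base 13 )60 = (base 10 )78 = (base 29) 2K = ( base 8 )116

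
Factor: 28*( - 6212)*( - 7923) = 1378094928 = 2^4*3^1*7^1 * 19^1*139^1*1553^1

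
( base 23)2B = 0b111001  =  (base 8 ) 71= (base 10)57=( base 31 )1Q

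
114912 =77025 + 37887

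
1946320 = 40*48658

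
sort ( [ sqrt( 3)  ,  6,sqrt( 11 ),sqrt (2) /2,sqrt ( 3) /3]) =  [ sqrt( 3)/3 , sqrt (2)/2,sqrt( 3),sqrt( 11 ) , 6]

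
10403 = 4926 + 5477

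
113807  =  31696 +82111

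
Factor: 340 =2^2*5^1*17^1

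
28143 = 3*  9381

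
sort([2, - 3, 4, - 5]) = [ - 5,-3 , 2, 4 ] 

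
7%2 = 1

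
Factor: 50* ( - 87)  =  -4350 = -  2^1*3^1*5^2*29^1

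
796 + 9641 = 10437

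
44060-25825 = 18235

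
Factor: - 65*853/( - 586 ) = 55445/586 = 2^(- 1)*5^1 * 13^1*293^ ( - 1 )*853^1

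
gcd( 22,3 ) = 1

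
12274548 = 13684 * 897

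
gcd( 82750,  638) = 2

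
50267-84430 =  - 34163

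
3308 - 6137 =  - 2829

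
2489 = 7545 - 5056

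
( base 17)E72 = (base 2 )1000001000111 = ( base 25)6GH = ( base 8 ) 10107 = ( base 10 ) 4167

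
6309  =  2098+4211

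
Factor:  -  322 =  - 2^1*7^1*23^1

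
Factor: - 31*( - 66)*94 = 192324 = 2^2*3^1*11^1*31^1*47^1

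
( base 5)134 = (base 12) 38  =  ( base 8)54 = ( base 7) 62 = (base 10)44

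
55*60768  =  3342240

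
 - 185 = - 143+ - 42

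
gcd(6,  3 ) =3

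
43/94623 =43/94623=0.00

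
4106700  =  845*4860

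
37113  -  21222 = 15891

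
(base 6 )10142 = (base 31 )1CP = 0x54e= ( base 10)1358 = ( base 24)28E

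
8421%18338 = 8421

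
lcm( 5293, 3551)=280529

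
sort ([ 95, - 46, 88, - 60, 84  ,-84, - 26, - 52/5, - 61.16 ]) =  [ - 84,  -  61.16, - 60, - 46, - 26, - 52/5, 84, 88 , 95] 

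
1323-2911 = -1588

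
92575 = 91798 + 777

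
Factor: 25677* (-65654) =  - 2^1 *3^4*17^1*317^1* 1931^1   =  - 1685797758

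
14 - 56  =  -42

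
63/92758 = 63/92758 = 0.00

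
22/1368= 11/684 = 0.02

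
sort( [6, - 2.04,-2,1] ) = [ - 2.04, - 2,  1,6] 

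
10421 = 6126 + 4295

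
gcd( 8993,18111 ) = 1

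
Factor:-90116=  - 2^2*13^1*1733^1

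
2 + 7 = 9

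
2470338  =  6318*391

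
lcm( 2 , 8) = 8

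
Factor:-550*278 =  - 2^2*5^2*11^1*139^1 = - 152900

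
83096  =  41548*2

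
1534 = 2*767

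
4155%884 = 619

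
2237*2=4474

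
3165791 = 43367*73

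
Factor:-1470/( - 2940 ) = 1/2   =  2^(- 1 )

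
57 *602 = 34314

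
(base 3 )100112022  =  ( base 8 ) 15443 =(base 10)6947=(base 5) 210242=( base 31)773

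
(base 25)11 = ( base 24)12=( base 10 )26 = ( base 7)35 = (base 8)32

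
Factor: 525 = 3^1*5^2 * 7^1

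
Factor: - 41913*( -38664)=2^3*3^5*179^1*4657^1 = 1620524232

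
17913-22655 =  - 4742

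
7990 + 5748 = 13738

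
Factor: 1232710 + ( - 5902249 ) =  - 3^1*7^1*229^1*971^1 = -  4669539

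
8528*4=34112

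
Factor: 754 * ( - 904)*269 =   -  2^4*13^1*29^1*113^1*269^1 = - 183354704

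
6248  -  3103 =3145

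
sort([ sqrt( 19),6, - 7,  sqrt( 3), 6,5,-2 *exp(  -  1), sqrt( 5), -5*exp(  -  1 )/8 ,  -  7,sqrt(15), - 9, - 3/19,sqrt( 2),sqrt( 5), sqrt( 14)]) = [ - 9, - 7,-7, - 2*exp( - 1), - 5*exp(-1)/8, - 3/19, sqrt(2),  sqrt( 3), sqrt( 5), sqrt(5),sqrt ( 14),sqrt( 15 ),sqrt(19),5, 6, 6] 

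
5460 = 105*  52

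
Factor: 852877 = 521^1 * 1637^1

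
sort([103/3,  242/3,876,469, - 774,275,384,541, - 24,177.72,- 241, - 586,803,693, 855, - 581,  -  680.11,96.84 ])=[  -  774, - 680.11, -586,  -  581, - 241,  -  24,103/3,242/3,96.84,177.72,275,384, 469,541,693 , 803,855, 876 ] 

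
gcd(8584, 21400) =8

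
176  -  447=-271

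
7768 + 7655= 15423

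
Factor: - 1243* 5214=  - 6481002  =  -  2^1*3^1*11^2 * 79^1 * 113^1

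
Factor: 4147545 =3^1*5^1*276503^1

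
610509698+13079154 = 623588852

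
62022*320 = 19847040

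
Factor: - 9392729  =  -9392729^1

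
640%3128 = 640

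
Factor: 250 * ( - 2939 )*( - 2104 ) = 1545914000 = 2^4*5^3*263^1 *2939^1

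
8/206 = 4/103 =0.04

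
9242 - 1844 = 7398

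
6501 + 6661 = 13162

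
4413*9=39717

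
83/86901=1/1047 = 0.00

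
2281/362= 2281/362= 6.30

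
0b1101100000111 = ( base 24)C07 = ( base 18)1367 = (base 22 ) E6B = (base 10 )6919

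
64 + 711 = 775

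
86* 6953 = 597958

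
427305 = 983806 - 556501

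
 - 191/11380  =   - 191/11380 = - 0.02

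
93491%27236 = 11783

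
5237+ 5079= 10316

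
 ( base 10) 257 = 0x101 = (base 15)122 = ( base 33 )7Q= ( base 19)da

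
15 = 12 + 3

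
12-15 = -3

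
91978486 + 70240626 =162219112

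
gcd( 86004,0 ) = 86004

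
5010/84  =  835/14  =  59.64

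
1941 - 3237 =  - 1296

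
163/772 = 163/772 = 0.21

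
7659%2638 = 2383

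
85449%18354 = 12033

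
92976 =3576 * 26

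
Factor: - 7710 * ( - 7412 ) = 2^3 * 3^1*5^1*17^1*109^1*257^1  =  57146520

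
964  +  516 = 1480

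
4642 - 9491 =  - 4849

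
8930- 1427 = 7503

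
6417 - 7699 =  - 1282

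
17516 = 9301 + 8215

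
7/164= 7/164  =  0.04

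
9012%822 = 792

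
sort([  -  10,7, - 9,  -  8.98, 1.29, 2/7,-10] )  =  [  -  10, - 10 ,-9, - 8.98, 2/7, 1.29, 7]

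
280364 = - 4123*(  -  68)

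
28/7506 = 14/3753 = 0.00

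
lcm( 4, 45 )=180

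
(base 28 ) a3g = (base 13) 37CA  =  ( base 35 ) 6GU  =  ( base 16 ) 1F04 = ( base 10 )7940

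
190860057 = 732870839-542010782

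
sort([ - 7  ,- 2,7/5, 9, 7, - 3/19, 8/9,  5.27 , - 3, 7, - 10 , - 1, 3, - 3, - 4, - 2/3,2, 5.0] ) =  [ - 10, - 7, - 4,- 3, - 3, - 2 ,- 1, - 2/3, - 3/19,8/9, 7/5,2,3,5.0,5.27, 7, 7,9]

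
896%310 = 276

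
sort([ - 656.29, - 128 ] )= [ - 656.29, - 128]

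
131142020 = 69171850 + 61970170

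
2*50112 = 100224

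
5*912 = 4560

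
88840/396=224 + 34/99 = 224.34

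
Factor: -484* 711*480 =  - 165179520 = - 2^7*3^3*5^1*11^2  *  79^1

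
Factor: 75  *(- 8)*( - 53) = 31800  =  2^3 * 3^1*5^2*53^1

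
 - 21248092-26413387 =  - 47661479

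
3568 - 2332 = 1236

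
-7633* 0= 0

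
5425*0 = 0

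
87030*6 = 522180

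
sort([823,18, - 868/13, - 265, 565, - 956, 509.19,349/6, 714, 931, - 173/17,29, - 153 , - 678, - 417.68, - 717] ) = [  -  956,-717, - 678, - 417.68, - 265,  -  153, - 868/13, - 173/17, 18, 29, 349/6, 509.19, 565,714, 823, 931] 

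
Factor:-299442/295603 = -78/77 = - 2^1*3^1*7^(  -  1)*11^( - 1 )*13^1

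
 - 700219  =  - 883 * 793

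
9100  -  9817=  -  717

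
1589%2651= 1589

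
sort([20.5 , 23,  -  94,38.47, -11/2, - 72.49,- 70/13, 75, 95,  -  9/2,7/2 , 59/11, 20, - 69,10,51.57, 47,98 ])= [-94, - 72.49, - 69, - 11/2,-70/13, - 9/2, 7/2,59/11, 10, 20, 20.5,  23,  38.47, 47,  51.57, 75,95, 98 ] 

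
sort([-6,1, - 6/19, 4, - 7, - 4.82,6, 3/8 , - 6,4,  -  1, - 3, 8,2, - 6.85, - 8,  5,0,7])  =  [ - 8, - 7, - 6.85, - 6 , - 6,-4.82,-3,-1, - 6/19,0,3/8 , 1, 2  ,  4,4,5,6, 7,8]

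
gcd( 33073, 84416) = 1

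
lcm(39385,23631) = 118155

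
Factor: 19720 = 2^3*5^1* 17^1*29^1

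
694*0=0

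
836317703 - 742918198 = 93399505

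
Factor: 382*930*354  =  2^3*3^2*5^1*31^1*59^1*191^1  =  125762040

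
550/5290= 55/529 = 0.10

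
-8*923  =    -  7384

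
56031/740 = 75+531/740 = 75.72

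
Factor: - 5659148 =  - 2^2*11^1 * 41^1 * 3137^1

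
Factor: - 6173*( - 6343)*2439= 95499871821=3^2* 271^1*6173^1*6343^1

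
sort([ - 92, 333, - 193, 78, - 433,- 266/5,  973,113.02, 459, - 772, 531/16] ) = [-772, - 433 , - 193 , - 92, - 266/5, 531/16, 78, 113.02,333,459, 973] 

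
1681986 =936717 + 745269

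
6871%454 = 61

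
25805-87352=- 61547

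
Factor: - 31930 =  - 2^1*5^1*31^1*103^1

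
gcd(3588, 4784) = 1196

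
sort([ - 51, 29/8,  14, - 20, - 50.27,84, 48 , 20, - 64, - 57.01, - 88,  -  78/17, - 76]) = [ - 88, - 76, - 64, - 57.01, - 51 , - 50.27,-20, - 78/17 , 29/8,  14,20, 48 , 84 ]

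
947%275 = 122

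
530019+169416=699435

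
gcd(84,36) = 12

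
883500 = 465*1900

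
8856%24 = 0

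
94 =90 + 4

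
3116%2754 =362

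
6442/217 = 29 + 149/217 = 29.69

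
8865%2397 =1674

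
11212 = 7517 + 3695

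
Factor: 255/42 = 2^( - 1)*5^1 * 7^ ( - 1)*17^1 = 85/14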